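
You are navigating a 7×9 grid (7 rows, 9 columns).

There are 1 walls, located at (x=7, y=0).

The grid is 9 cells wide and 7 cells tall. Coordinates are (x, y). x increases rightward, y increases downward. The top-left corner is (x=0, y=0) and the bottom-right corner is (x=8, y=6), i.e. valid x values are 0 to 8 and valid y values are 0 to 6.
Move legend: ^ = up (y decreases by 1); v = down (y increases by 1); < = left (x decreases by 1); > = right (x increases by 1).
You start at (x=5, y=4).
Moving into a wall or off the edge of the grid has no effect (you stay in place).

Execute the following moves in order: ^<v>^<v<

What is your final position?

Answer: Final position: (x=3, y=4)

Derivation:
Start: (x=5, y=4)
  ^ (up): (x=5, y=4) -> (x=5, y=3)
  < (left): (x=5, y=3) -> (x=4, y=3)
  v (down): (x=4, y=3) -> (x=4, y=4)
  > (right): (x=4, y=4) -> (x=5, y=4)
  ^ (up): (x=5, y=4) -> (x=5, y=3)
  < (left): (x=5, y=3) -> (x=4, y=3)
  v (down): (x=4, y=3) -> (x=4, y=4)
  < (left): (x=4, y=4) -> (x=3, y=4)
Final: (x=3, y=4)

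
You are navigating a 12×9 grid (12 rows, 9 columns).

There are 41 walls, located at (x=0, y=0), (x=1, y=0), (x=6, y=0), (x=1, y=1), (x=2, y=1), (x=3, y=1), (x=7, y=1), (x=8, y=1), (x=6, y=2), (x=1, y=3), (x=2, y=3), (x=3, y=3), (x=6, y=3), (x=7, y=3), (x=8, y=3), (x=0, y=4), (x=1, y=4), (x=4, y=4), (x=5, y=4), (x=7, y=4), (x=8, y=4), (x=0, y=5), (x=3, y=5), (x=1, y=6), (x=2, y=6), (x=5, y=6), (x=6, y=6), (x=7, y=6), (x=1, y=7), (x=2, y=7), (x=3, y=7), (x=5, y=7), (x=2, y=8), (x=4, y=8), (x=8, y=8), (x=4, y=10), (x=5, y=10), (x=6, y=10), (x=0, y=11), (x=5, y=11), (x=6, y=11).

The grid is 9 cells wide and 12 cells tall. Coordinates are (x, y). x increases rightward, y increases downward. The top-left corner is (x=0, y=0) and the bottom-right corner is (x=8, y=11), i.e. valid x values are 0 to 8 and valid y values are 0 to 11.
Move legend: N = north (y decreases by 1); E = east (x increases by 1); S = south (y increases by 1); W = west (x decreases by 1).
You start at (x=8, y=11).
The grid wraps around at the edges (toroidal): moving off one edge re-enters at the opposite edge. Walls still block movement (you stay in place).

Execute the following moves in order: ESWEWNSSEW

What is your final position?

Answer: Final position: (x=7, y=0)

Derivation:
Start: (x=8, y=11)
  E (east): blocked, stay at (x=8, y=11)
  S (south): (x=8, y=11) -> (x=8, y=0)
  W (west): (x=8, y=0) -> (x=7, y=0)
  E (east): (x=7, y=0) -> (x=8, y=0)
  W (west): (x=8, y=0) -> (x=7, y=0)
  N (north): (x=7, y=0) -> (x=7, y=11)
  S (south): (x=7, y=11) -> (x=7, y=0)
  S (south): blocked, stay at (x=7, y=0)
  E (east): (x=7, y=0) -> (x=8, y=0)
  W (west): (x=8, y=0) -> (x=7, y=0)
Final: (x=7, y=0)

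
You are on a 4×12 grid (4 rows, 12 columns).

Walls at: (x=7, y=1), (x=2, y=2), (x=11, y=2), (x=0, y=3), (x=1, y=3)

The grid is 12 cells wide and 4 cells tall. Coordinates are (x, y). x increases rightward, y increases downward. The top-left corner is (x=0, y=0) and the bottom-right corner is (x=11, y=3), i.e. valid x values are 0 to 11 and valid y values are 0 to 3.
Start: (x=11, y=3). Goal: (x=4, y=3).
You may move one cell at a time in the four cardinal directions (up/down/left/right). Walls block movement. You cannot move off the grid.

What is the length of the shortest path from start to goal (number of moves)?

BFS from (x=11, y=3) until reaching (x=4, y=3):
  Distance 0: (x=11, y=3)
  Distance 1: (x=10, y=3)
  Distance 2: (x=10, y=2), (x=9, y=3)
  Distance 3: (x=10, y=1), (x=9, y=2), (x=8, y=3)
  Distance 4: (x=10, y=0), (x=9, y=1), (x=11, y=1), (x=8, y=2), (x=7, y=3)
  Distance 5: (x=9, y=0), (x=11, y=0), (x=8, y=1), (x=7, y=2), (x=6, y=3)
  Distance 6: (x=8, y=0), (x=6, y=2), (x=5, y=3)
  Distance 7: (x=7, y=0), (x=6, y=1), (x=5, y=2), (x=4, y=3)  <- goal reached here
One shortest path (7 moves): (x=11, y=3) -> (x=10, y=3) -> (x=9, y=3) -> (x=8, y=3) -> (x=7, y=3) -> (x=6, y=3) -> (x=5, y=3) -> (x=4, y=3)

Answer: Shortest path length: 7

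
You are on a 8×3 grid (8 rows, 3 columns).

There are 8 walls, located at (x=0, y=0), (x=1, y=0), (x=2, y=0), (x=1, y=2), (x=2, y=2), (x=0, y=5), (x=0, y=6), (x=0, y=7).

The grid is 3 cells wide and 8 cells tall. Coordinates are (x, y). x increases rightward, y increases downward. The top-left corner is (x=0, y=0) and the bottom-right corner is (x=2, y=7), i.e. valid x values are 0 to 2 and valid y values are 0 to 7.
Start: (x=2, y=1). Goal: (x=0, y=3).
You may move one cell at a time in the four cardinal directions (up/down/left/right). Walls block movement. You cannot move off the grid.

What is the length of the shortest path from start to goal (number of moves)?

BFS from (x=2, y=1) until reaching (x=0, y=3):
  Distance 0: (x=2, y=1)
  Distance 1: (x=1, y=1)
  Distance 2: (x=0, y=1)
  Distance 3: (x=0, y=2)
  Distance 4: (x=0, y=3)  <- goal reached here
One shortest path (4 moves): (x=2, y=1) -> (x=1, y=1) -> (x=0, y=1) -> (x=0, y=2) -> (x=0, y=3)

Answer: Shortest path length: 4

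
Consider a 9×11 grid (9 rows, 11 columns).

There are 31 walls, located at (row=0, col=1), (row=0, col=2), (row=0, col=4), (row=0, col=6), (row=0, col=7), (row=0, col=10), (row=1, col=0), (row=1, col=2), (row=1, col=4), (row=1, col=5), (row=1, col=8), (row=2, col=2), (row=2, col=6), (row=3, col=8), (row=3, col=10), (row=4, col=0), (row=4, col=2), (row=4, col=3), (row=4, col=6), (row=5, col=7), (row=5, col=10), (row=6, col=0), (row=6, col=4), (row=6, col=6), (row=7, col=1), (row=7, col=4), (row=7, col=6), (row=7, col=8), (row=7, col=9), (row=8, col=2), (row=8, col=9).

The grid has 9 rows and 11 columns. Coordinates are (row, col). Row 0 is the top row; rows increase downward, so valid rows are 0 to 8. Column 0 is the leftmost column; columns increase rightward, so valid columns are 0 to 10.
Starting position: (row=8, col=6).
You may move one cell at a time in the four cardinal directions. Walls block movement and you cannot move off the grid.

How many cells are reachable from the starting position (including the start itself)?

Answer: Reachable cells: 63

Derivation:
BFS flood-fill from (row=8, col=6):
  Distance 0: (row=8, col=6)
  Distance 1: (row=8, col=5), (row=8, col=7)
  Distance 2: (row=7, col=5), (row=7, col=7), (row=8, col=4), (row=8, col=8)
  Distance 3: (row=6, col=5), (row=6, col=7), (row=8, col=3)
  Distance 4: (row=5, col=5), (row=6, col=8), (row=7, col=3)
  Distance 5: (row=4, col=5), (row=5, col=4), (row=5, col=6), (row=5, col=8), (row=6, col=3), (row=6, col=9), (row=7, col=2)
  Distance 6: (row=3, col=5), (row=4, col=4), (row=4, col=8), (row=5, col=3), (row=5, col=9), (row=6, col=2), (row=6, col=10)
  Distance 7: (row=2, col=5), (row=3, col=4), (row=3, col=6), (row=4, col=7), (row=4, col=9), (row=5, col=2), (row=6, col=1), (row=7, col=10)
  Distance 8: (row=2, col=4), (row=3, col=3), (row=3, col=7), (row=3, col=9), (row=4, col=10), (row=5, col=1), (row=8, col=10)
  Distance 9: (row=2, col=3), (row=2, col=7), (row=2, col=9), (row=3, col=2), (row=4, col=1), (row=5, col=0)
  Distance 10: (row=1, col=3), (row=1, col=7), (row=1, col=9), (row=2, col=8), (row=2, col=10), (row=3, col=1)
  Distance 11: (row=0, col=3), (row=0, col=9), (row=1, col=6), (row=1, col=10), (row=2, col=1), (row=3, col=0)
  Distance 12: (row=0, col=8), (row=1, col=1), (row=2, col=0)
Total reachable: 63 (grid has 68 open cells total)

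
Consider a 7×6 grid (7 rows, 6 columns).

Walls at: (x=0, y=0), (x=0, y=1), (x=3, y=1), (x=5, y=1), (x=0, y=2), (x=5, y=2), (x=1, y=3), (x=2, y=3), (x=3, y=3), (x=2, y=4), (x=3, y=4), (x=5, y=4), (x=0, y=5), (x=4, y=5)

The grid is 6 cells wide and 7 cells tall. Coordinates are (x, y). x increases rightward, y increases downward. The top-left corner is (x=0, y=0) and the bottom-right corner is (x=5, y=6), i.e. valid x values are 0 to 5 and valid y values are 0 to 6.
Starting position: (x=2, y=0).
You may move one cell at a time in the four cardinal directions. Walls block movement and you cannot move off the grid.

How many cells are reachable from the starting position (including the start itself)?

BFS flood-fill from (x=2, y=0):
  Distance 0: (x=2, y=0)
  Distance 1: (x=1, y=0), (x=3, y=0), (x=2, y=1)
  Distance 2: (x=4, y=0), (x=1, y=1), (x=2, y=2)
  Distance 3: (x=5, y=0), (x=4, y=1), (x=1, y=2), (x=3, y=2)
  Distance 4: (x=4, y=2)
  Distance 5: (x=4, y=3)
  Distance 6: (x=5, y=3), (x=4, y=4)
Total reachable: 15 (grid has 28 open cells total)

Answer: Reachable cells: 15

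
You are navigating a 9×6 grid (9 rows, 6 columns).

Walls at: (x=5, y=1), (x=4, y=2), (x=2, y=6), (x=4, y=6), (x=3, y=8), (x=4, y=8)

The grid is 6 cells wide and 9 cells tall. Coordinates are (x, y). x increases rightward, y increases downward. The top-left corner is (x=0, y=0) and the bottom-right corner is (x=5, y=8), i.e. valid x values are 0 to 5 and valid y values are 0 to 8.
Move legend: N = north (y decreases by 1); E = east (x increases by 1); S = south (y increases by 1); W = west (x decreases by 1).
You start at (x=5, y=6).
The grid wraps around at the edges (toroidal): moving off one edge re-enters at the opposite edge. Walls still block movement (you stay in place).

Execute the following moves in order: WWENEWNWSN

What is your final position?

Answer: Final position: (x=5, y=4)

Derivation:
Start: (x=5, y=6)
  W (west): blocked, stay at (x=5, y=6)
  W (west): blocked, stay at (x=5, y=6)
  E (east): (x=5, y=6) -> (x=0, y=6)
  N (north): (x=0, y=6) -> (x=0, y=5)
  E (east): (x=0, y=5) -> (x=1, y=5)
  W (west): (x=1, y=5) -> (x=0, y=5)
  N (north): (x=0, y=5) -> (x=0, y=4)
  W (west): (x=0, y=4) -> (x=5, y=4)
  S (south): (x=5, y=4) -> (x=5, y=5)
  N (north): (x=5, y=5) -> (x=5, y=4)
Final: (x=5, y=4)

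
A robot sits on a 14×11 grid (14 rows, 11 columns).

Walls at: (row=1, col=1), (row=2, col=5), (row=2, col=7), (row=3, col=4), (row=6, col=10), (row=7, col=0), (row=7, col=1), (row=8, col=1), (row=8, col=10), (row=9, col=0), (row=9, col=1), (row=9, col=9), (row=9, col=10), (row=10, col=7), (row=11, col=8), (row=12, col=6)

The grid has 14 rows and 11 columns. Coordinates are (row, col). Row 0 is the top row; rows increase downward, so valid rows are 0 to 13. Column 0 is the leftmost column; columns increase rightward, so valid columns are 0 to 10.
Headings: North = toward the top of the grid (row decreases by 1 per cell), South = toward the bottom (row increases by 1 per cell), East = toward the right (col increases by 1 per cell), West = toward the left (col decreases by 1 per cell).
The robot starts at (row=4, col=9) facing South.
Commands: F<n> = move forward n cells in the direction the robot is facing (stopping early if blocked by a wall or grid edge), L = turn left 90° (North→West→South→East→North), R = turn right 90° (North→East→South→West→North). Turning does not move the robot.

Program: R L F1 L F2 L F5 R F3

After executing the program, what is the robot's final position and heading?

Start: (row=4, col=9), facing South
  R: turn right, now facing West
  L: turn left, now facing South
  F1: move forward 1, now at (row=5, col=9)
  L: turn left, now facing East
  F2: move forward 1/2 (blocked), now at (row=5, col=10)
  L: turn left, now facing North
  F5: move forward 5, now at (row=0, col=10)
  R: turn right, now facing East
  F3: move forward 0/3 (blocked), now at (row=0, col=10)
Final: (row=0, col=10), facing East

Answer: Final position: (row=0, col=10), facing East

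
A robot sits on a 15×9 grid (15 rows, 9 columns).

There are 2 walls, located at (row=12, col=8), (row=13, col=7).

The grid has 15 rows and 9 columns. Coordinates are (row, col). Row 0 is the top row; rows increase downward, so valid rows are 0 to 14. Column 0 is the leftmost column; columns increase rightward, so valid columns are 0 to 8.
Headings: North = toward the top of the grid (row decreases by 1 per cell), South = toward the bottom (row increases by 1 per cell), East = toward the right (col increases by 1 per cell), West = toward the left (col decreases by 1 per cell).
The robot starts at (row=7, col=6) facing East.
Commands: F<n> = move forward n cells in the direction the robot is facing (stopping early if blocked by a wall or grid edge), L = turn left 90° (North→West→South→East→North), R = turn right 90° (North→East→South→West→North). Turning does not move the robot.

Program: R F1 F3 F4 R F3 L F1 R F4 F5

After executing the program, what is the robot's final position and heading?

Start: (row=7, col=6), facing East
  R: turn right, now facing South
  F1: move forward 1, now at (row=8, col=6)
  F3: move forward 3, now at (row=11, col=6)
  F4: move forward 3/4 (blocked), now at (row=14, col=6)
  R: turn right, now facing West
  F3: move forward 3, now at (row=14, col=3)
  L: turn left, now facing South
  F1: move forward 0/1 (blocked), now at (row=14, col=3)
  R: turn right, now facing West
  F4: move forward 3/4 (blocked), now at (row=14, col=0)
  F5: move forward 0/5 (blocked), now at (row=14, col=0)
Final: (row=14, col=0), facing West

Answer: Final position: (row=14, col=0), facing West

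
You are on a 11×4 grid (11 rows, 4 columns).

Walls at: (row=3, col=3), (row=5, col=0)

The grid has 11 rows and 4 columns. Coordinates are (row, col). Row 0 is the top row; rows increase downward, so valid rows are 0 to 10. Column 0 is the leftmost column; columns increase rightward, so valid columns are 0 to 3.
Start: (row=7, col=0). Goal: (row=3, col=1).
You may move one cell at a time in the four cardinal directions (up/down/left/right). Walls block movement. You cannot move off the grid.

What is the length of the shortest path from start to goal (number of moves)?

Answer: Shortest path length: 5

Derivation:
BFS from (row=7, col=0) until reaching (row=3, col=1):
  Distance 0: (row=7, col=0)
  Distance 1: (row=6, col=0), (row=7, col=1), (row=8, col=0)
  Distance 2: (row=6, col=1), (row=7, col=2), (row=8, col=1), (row=9, col=0)
  Distance 3: (row=5, col=1), (row=6, col=2), (row=7, col=3), (row=8, col=2), (row=9, col=1), (row=10, col=0)
  Distance 4: (row=4, col=1), (row=5, col=2), (row=6, col=3), (row=8, col=3), (row=9, col=2), (row=10, col=1)
  Distance 5: (row=3, col=1), (row=4, col=0), (row=4, col=2), (row=5, col=3), (row=9, col=3), (row=10, col=2)  <- goal reached here
One shortest path (5 moves): (row=7, col=0) -> (row=7, col=1) -> (row=6, col=1) -> (row=5, col=1) -> (row=4, col=1) -> (row=3, col=1)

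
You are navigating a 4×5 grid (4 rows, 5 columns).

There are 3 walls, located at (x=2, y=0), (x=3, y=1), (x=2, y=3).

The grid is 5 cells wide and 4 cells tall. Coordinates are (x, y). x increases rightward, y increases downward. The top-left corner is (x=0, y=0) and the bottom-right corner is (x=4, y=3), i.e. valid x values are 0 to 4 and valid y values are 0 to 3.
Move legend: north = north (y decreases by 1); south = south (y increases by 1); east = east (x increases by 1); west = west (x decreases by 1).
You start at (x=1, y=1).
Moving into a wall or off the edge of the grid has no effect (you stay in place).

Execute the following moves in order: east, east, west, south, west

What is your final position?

Start: (x=1, y=1)
  east (east): (x=1, y=1) -> (x=2, y=1)
  east (east): blocked, stay at (x=2, y=1)
  west (west): (x=2, y=1) -> (x=1, y=1)
  south (south): (x=1, y=1) -> (x=1, y=2)
  west (west): (x=1, y=2) -> (x=0, y=2)
Final: (x=0, y=2)

Answer: Final position: (x=0, y=2)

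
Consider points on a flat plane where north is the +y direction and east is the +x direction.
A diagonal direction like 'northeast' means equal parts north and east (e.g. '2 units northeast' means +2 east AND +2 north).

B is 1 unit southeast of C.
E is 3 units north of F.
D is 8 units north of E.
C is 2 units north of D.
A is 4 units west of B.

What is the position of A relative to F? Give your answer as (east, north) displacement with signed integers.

Place F at the origin (east=0, north=0).
  E is 3 units north of F: delta (east=+0, north=+3); E at (east=0, north=3).
  D is 8 units north of E: delta (east=+0, north=+8); D at (east=0, north=11).
  C is 2 units north of D: delta (east=+0, north=+2); C at (east=0, north=13).
  B is 1 unit southeast of C: delta (east=+1, north=-1); B at (east=1, north=12).
  A is 4 units west of B: delta (east=-4, north=+0); A at (east=-3, north=12).
Therefore A relative to F: (east=-3, north=12).

Answer: A is at (east=-3, north=12) relative to F.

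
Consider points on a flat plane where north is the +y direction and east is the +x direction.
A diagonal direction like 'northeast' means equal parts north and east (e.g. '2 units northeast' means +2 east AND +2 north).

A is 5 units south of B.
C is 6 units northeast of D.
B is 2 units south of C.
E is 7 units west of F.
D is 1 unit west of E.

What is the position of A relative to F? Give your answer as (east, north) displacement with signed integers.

Place F at the origin (east=0, north=0).
  E is 7 units west of F: delta (east=-7, north=+0); E at (east=-7, north=0).
  D is 1 unit west of E: delta (east=-1, north=+0); D at (east=-8, north=0).
  C is 6 units northeast of D: delta (east=+6, north=+6); C at (east=-2, north=6).
  B is 2 units south of C: delta (east=+0, north=-2); B at (east=-2, north=4).
  A is 5 units south of B: delta (east=+0, north=-5); A at (east=-2, north=-1).
Therefore A relative to F: (east=-2, north=-1).

Answer: A is at (east=-2, north=-1) relative to F.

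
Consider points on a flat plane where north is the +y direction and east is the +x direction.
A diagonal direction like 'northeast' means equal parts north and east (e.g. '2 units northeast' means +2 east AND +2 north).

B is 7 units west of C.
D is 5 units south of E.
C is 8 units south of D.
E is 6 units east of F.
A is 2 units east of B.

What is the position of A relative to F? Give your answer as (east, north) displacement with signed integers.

Answer: A is at (east=1, north=-13) relative to F.

Derivation:
Place F at the origin (east=0, north=0).
  E is 6 units east of F: delta (east=+6, north=+0); E at (east=6, north=0).
  D is 5 units south of E: delta (east=+0, north=-5); D at (east=6, north=-5).
  C is 8 units south of D: delta (east=+0, north=-8); C at (east=6, north=-13).
  B is 7 units west of C: delta (east=-7, north=+0); B at (east=-1, north=-13).
  A is 2 units east of B: delta (east=+2, north=+0); A at (east=1, north=-13).
Therefore A relative to F: (east=1, north=-13).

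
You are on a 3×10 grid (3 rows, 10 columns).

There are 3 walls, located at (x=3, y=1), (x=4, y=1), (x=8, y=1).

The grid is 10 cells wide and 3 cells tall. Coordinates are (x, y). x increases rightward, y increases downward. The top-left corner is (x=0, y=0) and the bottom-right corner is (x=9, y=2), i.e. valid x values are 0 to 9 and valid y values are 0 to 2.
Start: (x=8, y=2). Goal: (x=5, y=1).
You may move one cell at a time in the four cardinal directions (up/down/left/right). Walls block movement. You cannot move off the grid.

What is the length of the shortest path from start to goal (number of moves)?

BFS from (x=8, y=2) until reaching (x=5, y=1):
  Distance 0: (x=8, y=2)
  Distance 1: (x=7, y=2), (x=9, y=2)
  Distance 2: (x=7, y=1), (x=9, y=1), (x=6, y=2)
  Distance 3: (x=7, y=0), (x=9, y=0), (x=6, y=1), (x=5, y=2)
  Distance 4: (x=6, y=0), (x=8, y=0), (x=5, y=1), (x=4, y=2)  <- goal reached here
One shortest path (4 moves): (x=8, y=2) -> (x=7, y=2) -> (x=6, y=2) -> (x=5, y=2) -> (x=5, y=1)

Answer: Shortest path length: 4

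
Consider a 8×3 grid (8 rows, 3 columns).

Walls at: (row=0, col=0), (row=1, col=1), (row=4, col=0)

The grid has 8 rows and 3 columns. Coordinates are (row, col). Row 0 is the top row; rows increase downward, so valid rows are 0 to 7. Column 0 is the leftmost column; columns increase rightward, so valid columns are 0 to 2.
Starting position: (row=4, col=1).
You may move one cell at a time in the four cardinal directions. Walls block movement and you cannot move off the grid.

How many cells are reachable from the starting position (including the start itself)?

Answer: Reachable cells: 21

Derivation:
BFS flood-fill from (row=4, col=1):
  Distance 0: (row=4, col=1)
  Distance 1: (row=3, col=1), (row=4, col=2), (row=5, col=1)
  Distance 2: (row=2, col=1), (row=3, col=0), (row=3, col=2), (row=5, col=0), (row=5, col=2), (row=6, col=1)
  Distance 3: (row=2, col=0), (row=2, col=2), (row=6, col=0), (row=6, col=2), (row=7, col=1)
  Distance 4: (row=1, col=0), (row=1, col=2), (row=7, col=0), (row=7, col=2)
  Distance 5: (row=0, col=2)
  Distance 6: (row=0, col=1)
Total reachable: 21 (grid has 21 open cells total)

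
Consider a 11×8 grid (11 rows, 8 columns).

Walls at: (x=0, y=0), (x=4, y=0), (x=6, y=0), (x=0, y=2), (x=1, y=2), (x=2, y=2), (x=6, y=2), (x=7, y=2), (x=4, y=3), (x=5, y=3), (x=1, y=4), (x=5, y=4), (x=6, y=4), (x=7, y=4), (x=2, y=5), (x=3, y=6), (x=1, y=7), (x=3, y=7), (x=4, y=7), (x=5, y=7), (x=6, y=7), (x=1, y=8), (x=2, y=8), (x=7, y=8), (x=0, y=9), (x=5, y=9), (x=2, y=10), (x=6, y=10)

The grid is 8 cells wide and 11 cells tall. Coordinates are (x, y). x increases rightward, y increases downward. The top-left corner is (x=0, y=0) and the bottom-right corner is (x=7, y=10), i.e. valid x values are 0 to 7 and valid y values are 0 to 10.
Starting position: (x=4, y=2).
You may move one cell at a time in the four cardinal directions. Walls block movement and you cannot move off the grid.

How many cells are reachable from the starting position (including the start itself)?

BFS flood-fill from (x=4, y=2):
  Distance 0: (x=4, y=2)
  Distance 1: (x=4, y=1), (x=3, y=2), (x=5, y=2)
  Distance 2: (x=3, y=1), (x=5, y=1), (x=3, y=3)
  Distance 3: (x=3, y=0), (x=5, y=0), (x=2, y=1), (x=6, y=1), (x=2, y=3), (x=3, y=4)
  Distance 4: (x=2, y=0), (x=1, y=1), (x=7, y=1), (x=1, y=3), (x=2, y=4), (x=4, y=4), (x=3, y=5)
  Distance 5: (x=1, y=0), (x=7, y=0), (x=0, y=1), (x=0, y=3), (x=4, y=5)
  Distance 6: (x=0, y=4), (x=5, y=5), (x=4, y=6)
  Distance 7: (x=0, y=5), (x=6, y=5), (x=5, y=6)
  Distance 8: (x=1, y=5), (x=7, y=5), (x=0, y=6), (x=6, y=6)
  Distance 9: (x=1, y=6), (x=7, y=6), (x=0, y=7)
  Distance 10: (x=2, y=6), (x=7, y=7), (x=0, y=8)
  Distance 11: (x=2, y=7)
Total reachable: 42 (grid has 60 open cells total)

Answer: Reachable cells: 42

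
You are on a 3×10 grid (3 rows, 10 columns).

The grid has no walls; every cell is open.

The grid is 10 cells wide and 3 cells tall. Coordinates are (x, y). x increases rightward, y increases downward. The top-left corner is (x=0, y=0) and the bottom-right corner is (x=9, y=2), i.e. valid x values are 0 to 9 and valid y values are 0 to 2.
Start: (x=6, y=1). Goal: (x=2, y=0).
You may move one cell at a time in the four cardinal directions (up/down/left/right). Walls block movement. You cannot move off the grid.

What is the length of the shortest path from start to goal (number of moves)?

Answer: Shortest path length: 5

Derivation:
BFS from (x=6, y=1) until reaching (x=2, y=0):
  Distance 0: (x=6, y=1)
  Distance 1: (x=6, y=0), (x=5, y=1), (x=7, y=1), (x=6, y=2)
  Distance 2: (x=5, y=0), (x=7, y=0), (x=4, y=1), (x=8, y=1), (x=5, y=2), (x=7, y=2)
  Distance 3: (x=4, y=0), (x=8, y=0), (x=3, y=1), (x=9, y=1), (x=4, y=2), (x=8, y=2)
  Distance 4: (x=3, y=0), (x=9, y=0), (x=2, y=1), (x=3, y=2), (x=9, y=2)
  Distance 5: (x=2, y=0), (x=1, y=1), (x=2, y=2)  <- goal reached here
One shortest path (5 moves): (x=6, y=1) -> (x=5, y=1) -> (x=4, y=1) -> (x=3, y=1) -> (x=2, y=1) -> (x=2, y=0)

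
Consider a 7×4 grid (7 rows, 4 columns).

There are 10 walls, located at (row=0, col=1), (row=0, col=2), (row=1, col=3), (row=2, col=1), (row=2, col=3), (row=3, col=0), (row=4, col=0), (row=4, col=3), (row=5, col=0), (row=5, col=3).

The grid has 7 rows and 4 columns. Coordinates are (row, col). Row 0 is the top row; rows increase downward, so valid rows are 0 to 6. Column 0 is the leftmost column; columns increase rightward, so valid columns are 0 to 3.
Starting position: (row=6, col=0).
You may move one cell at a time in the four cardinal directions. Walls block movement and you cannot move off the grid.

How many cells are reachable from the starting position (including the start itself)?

BFS flood-fill from (row=6, col=0):
  Distance 0: (row=6, col=0)
  Distance 1: (row=6, col=1)
  Distance 2: (row=5, col=1), (row=6, col=2)
  Distance 3: (row=4, col=1), (row=5, col=2), (row=6, col=3)
  Distance 4: (row=3, col=1), (row=4, col=2)
  Distance 5: (row=3, col=2)
  Distance 6: (row=2, col=2), (row=3, col=3)
  Distance 7: (row=1, col=2)
  Distance 8: (row=1, col=1)
  Distance 9: (row=1, col=0)
  Distance 10: (row=0, col=0), (row=2, col=0)
Total reachable: 17 (grid has 18 open cells total)

Answer: Reachable cells: 17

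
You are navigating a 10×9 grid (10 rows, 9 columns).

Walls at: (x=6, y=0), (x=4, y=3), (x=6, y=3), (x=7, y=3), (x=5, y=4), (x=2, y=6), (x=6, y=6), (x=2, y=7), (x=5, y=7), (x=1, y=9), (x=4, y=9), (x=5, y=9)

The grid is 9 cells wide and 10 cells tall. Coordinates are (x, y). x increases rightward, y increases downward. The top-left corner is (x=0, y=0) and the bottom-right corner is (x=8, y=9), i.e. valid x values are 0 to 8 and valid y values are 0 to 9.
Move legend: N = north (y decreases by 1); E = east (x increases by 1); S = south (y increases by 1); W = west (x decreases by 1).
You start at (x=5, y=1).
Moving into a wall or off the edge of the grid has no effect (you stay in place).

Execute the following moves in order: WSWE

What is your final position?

Answer: Final position: (x=4, y=2)

Derivation:
Start: (x=5, y=1)
  W (west): (x=5, y=1) -> (x=4, y=1)
  S (south): (x=4, y=1) -> (x=4, y=2)
  W (west): (x=4, y=2) -> (x=3, y=2)
  E (east): (x=3, y=2) -> (x=4, y=2)
Final: (x=4, y=2)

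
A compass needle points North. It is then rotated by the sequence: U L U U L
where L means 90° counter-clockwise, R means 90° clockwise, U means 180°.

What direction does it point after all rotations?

Start: North
  U (U-turn (180°)) -> South
  L (left (90° counter-clockwise)) -> East
  U (U-turn (180°)) -> West
  U (U-turn (180°)) -> East
  L (left (90° counter-clockwise)) -> North
Final: North

Answer: Final heading: North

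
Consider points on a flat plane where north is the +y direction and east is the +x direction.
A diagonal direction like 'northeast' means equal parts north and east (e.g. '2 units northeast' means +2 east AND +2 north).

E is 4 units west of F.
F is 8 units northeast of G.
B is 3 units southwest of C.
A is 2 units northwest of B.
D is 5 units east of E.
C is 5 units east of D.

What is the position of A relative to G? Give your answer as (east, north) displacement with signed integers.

Answer: A is at (east=9, north=7) relative to G.

Derivation:
Place G at the origin (east=0, north=0).
  F is 8 units northeast of G: delta (east=+8, north=+8); F at (east=8, north=8).
  E is 4 units west of F: delta (east=-4, north=+0); E at (east=4, north=8).
  D is 5 units east of E: delta (east=+5, north=+0); D at (east=9, north=8).
  C is 5 units east of D: delta (east=+5, north=+0); C at (east=14, north=8).
  B is 3 units southwest of C: delta (east=-3, north=-3); B at (east=11, north=5).
  A is 2 units northwest of B: delta (east=-2, north=+2); A at (east=9, north=7).
Therefore A relative to G: (east=9, north=7).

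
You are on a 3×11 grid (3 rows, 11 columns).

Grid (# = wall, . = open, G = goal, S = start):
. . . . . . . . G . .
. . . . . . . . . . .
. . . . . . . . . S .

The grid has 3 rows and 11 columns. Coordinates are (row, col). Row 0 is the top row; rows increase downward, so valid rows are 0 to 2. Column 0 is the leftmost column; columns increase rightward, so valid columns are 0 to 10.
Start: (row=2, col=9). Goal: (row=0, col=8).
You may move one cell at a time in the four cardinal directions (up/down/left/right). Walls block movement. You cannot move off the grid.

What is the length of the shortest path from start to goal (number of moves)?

BFS from (row=2, col=9) until reaching (row=0, col=8):
  Distance 0: (row=2, col=9)
  Distance 1: (row=1, col=9), (row=2, col=8), (row=2, col=10)
  Distance 2: (row=0, col=9), (row=1, col=8), (row=1, col=10), (row=2, col=7)
  Distance 3: (row=0, col=8), (row=0, col=10), (row=1, col=7), (row=2, col=6)  <- goal reached here
One shortest path (3 moves): (row=2, col=9) -> (row=2, col=8) -> (row=1, col=8) -> (row=0, col=8)

Answer: Shortest path length: 3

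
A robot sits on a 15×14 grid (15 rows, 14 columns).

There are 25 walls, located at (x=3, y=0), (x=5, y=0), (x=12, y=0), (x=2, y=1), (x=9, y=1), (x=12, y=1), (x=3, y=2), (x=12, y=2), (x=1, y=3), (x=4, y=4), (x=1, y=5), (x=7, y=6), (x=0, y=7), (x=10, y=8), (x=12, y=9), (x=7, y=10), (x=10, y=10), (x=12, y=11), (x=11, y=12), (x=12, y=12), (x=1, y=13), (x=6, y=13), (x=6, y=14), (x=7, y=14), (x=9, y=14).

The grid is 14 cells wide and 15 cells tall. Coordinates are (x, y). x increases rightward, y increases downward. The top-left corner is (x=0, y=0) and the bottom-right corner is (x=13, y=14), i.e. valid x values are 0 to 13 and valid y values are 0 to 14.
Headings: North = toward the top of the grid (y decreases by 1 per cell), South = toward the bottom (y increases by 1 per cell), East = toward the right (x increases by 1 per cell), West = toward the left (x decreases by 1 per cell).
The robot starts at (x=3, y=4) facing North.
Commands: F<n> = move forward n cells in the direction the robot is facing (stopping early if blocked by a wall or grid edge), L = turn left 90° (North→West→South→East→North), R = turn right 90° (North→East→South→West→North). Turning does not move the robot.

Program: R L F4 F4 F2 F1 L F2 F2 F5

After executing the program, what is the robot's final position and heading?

Start: (x=3, y=4), facing North
  R: turn right, now facing East
  L: turn left, now facing North
  F4: move forward 1/4 (blocked), now at (x=3, y=3)
  F4: move forward 0/4 (blocked), now at (x=3, y=3)
  F2: move forward 0/2 (blocked), now at (x=3, y=3)
  F1: move forward 0/1 (blocked), now at (x=3, y=3)
  L: turn left, now facing West
  F2: move forward 1/2 (blocked), now at (x=2, y=3)
  F2: move forward 0/2 (blocked), now at (x=2, y=3)
  F5: move forward 0/5 (blocked), now at (x=2, y=3)
Final: (x=2, y=3), facing West

Answer: Final position: (x=2, y=3), facing West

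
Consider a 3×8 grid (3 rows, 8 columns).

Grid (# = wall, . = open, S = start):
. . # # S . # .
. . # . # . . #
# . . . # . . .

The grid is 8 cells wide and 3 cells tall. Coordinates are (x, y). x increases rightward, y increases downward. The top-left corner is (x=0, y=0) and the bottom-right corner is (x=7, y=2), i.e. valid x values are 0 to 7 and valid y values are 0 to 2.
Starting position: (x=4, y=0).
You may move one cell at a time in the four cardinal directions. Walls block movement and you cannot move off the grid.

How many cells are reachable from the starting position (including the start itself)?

BFS flood-fill from (x=4, y=0):
  Distance 0: (x=4, y=0)
  Distance 1: (x=5, y=0)
  Distance 2: (x=5, y=1)
  Distance 3: (x=6, y=1), (x=5, y=2)
  Distance 4: (x=6, y=2)
  Distance 5: (x=7, y=2)
Total reachable: 7 (grid has 16 open cells total)

Answer: Reachable cells: 7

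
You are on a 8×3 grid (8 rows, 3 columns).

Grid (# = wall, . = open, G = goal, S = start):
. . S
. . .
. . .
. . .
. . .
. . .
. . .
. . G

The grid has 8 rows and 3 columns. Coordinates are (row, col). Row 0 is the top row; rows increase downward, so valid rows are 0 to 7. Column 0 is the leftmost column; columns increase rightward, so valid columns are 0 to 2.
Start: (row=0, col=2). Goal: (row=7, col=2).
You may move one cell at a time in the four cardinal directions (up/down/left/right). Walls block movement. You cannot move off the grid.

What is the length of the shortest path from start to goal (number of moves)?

Answer: Shortest path length: 7

Derivation:
BFS from (row=0, col=2) until reaching (row=7, col=2):
  Distance 0: (row=0, col=2)
  Distance 1: (row=0, col=1), (row=1, col=2)
  Distance 2: (row=0, col=0), (row=1, col=1), (row=2, col=2)
  Distance 3: (row=1, col=0), (row=2, col=1), (row=3, col=2)
  Distance 4: (row=2, col=0), (row=3, col=1), (row=4, col=2)
  Distance 5: (row=3, col=0), (row=4, col=1), (row=5, col=2)
  Distance 6: (row=4, col=0), (row=5, col=1), (row=6, col=2)
  Distance 7: (row=5, col=0), (row=6, col=1), (row=7, col=2)  <- goal reached here
One shortest path (7 moves): (row=0, col=2) -> (row=1, col=2) -> (row=2, col=2) -> (row=3, col=2) -> (row=4, col=2) -> (row=5, col=2) -> (row=6, col=2) -> (row=7, col=2)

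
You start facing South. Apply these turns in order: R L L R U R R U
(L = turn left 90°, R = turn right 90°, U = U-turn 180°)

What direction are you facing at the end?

Answer: Final heading: North

Derivation:
Start: South
  R (right (90° clockwise)) -> West
  L (left (90° counter-clockwise)) -> South
  L (left (90° counter-clockwise)) -> East
  R (right (90° clockwise)) -> South
  U (U-turn (180°)) -> North
  R (right (90° clockwise)) -> East
  R (right (90° clockwise)) -> South
  U (U-turn (180°)) -> North
Final: North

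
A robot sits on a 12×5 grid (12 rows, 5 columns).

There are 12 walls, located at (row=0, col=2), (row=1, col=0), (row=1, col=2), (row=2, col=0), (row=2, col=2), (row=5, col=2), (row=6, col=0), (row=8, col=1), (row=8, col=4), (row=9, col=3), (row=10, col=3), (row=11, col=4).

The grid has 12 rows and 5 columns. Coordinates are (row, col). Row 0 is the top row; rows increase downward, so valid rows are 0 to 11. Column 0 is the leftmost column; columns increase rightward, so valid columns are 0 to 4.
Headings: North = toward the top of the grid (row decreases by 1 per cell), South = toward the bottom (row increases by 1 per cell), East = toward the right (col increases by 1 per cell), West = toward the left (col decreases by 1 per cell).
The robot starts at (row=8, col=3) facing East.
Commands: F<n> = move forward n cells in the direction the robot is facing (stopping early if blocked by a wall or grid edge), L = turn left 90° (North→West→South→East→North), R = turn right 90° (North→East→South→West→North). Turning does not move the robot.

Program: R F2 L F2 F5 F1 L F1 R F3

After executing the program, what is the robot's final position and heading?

Answer: Final position: (row=7, col=4), facing East

Derivation:
Start: (row=8, col=3), facing East
  R: turn right, now facing South
  F2: move forward 0/2 (blocked), now at (row=8, col=3)
  L: turn left, now facing East
  F2: move forward 0/2 (blocked), now at (row=8, col=3)
  F5: move forward 0/5 (blocked), now at (row=8, col=3)
  F1: move forward 0/1 (blocked), now at (row=8, col=3)
  L: turn left, now facing North
  F1: move forward 1, now at (row=7, col=3)
  R: turn right, now facing East
  F3: move forward 1/3 (blocked), now at (row=7, col=4)
Final: (row=7, col=4), facing East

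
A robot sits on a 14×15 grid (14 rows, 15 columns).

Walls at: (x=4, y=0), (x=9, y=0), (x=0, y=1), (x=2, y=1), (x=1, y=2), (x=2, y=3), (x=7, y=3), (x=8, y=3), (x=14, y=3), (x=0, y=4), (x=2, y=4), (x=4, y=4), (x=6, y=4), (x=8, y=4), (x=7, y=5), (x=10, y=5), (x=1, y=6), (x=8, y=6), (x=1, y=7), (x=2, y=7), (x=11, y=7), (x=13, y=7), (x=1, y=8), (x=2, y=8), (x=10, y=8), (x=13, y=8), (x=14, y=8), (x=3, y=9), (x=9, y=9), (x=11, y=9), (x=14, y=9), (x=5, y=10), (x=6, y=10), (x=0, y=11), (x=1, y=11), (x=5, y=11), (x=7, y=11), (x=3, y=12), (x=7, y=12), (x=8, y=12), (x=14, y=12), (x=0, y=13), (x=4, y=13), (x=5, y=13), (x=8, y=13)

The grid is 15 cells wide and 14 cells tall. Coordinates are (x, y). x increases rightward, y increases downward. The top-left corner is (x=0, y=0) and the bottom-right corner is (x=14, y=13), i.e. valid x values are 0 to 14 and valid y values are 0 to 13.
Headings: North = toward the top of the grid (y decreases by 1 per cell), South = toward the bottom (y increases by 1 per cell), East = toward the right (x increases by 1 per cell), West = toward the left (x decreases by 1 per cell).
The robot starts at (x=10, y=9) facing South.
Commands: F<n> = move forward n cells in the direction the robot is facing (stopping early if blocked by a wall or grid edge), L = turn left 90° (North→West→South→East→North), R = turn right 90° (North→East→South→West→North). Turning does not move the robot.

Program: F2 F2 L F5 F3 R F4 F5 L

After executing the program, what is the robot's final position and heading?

Start: (x=10, y=9), facing South
  F2: move forward 2, now at (x=10, y=11)
  F2: move forward 2, now at (x=10, y=13)
  L: turn left, now facing East
  F5: move forward 4/5 (blocked), now at (x=14, y=13)
  F3: move forward 0/3 (blocked), now at (x=14, y=13)
  R: turn right, now facing South
  F4: move forward 0/4 (blocked), now at (x=14, y=13)
  F5: move forward 0/5 (blocked), now at (x=14, y=13)
  L: turn left, now facing East
Final: (x=14, y=13), facing East

Answer: Final position: (x=14, y=13), facing East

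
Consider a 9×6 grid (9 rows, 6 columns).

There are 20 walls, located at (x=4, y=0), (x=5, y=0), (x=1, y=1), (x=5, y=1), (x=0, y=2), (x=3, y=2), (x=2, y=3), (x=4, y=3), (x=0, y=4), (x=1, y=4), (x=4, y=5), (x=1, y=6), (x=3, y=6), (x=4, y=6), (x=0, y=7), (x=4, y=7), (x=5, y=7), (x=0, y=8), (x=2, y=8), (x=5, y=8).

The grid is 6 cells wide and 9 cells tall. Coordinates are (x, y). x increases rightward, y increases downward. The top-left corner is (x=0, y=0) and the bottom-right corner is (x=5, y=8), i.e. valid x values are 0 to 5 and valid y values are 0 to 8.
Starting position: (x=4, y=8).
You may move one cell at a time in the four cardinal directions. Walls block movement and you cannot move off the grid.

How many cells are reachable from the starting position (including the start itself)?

BFS flood-fill from (x=4, y=8):
  Distance 0: (x=4, y=8)
  Distance 1: (x=3, y=8)
  Distance 2: (x=3, y=7)
  Distance 3: (x=2, y=7)
  Distance 4: (x=2, y=6), (x=1, y=7)
  Distance 5: (x=2, y=5), (x=1, y=8)
  Distance 6: (x=2, y=4), (x=1, y=5), (x=3, y=5)
  Distance 7: (x=3, y=4), (x=0, y=5)
  Distance 8: (x=3, y=3), (x=4, y=4), (x=0, y=6)
  Distance 9: (x=5, y=4)
  Distance 10: (x=5, y=3), (x=5, y=5)
  Distance 11: (x=5, y=2), (x=5, y=6)
  Distance 12: (x=4, y=2)
  Distance 13: (x=4, y=1)
  Distance 14: (x=3, y=1)
  Distance 15: (x=3, y=0), (x=2, y=1)
  Distance 16: (x=2, y=0), (x=2, y=2)
  Distance 17: (x=1, y=0), (x=1, y=2)
  Distance 18: (x=0, y=0), (x=1, y=3)
  Distance 19: (x=0, y=1), (x=0, y=3)
Total reachable: 34 (grid has 34 open cells total)

Answer: Reachable cells: 34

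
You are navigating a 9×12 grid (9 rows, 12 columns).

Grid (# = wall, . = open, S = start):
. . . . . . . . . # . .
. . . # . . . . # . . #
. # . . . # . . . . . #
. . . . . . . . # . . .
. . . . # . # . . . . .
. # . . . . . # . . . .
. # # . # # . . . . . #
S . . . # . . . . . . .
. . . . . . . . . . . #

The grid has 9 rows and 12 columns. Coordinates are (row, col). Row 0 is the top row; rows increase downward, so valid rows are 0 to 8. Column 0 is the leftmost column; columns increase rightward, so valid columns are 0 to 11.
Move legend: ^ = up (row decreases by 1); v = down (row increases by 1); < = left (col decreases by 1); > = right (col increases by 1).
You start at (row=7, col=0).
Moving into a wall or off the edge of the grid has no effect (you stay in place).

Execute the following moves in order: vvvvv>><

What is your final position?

Start: (row=7, col=0)
  v (down): (row=7, col=0) -> (row=8, col=0)
  [×4]v (down): blocked, stay at (row=8, col=0)
  > (right): (row=8, col=0) -> (row=8, col=1)
  > (right): (row=8, col=1) -> (row=8, col=2)
  < (left): (row=8, col=2) -> (row=8, col=1)
Final: (row=8, col=1)

Answer: Final position: (row=8, col=1)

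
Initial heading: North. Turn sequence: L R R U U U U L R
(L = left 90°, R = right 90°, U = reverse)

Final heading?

Answer: Final heading: East

Derivation:
Start: North
  L (left (90° counter-clockwise)) -> West
  R (right (90° clockwise)) -> North
  R (right (90° clockwise)) -> East
  U (U-turn (180°)) -> West
  U (U-turn (180°)) -> East
  U (U-turn (180°)) -> West
  U (U-turn (180°)) -> East
  L (left (90° counter-clockwise)) -> North
  R (right (90° clockwise)) -> East
Final: East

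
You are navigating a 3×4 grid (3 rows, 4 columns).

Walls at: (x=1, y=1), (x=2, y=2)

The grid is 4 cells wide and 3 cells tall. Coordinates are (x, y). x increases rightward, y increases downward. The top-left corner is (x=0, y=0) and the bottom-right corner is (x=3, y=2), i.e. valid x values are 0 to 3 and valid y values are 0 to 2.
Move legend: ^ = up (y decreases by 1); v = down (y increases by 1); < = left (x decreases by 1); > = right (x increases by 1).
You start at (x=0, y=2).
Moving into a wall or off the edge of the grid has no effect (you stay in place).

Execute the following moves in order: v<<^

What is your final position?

Start: (x=0, y=2)
  v (down): blocked, stay at (x=0, y=2)
  < (left): blocked, stay at (x=0, y=2)
  < (left): blocked, stay at (x=0, y=2)
  ^ (up): (x=0, y=2) -> (x=0, y=1)
Final: (x=0, y=1)

Answer: Final position: (x=0, y=1)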